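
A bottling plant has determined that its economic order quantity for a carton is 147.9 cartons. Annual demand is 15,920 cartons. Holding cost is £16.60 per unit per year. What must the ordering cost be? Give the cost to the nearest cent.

Squaring Q* = √(2DS/H) gives Q*² = 2DS/H.
From Q* = √(2DS/H): S = Q*²H / (2D) = 147.9² × 16.6 / (2 × 15,920) = 11.4044.

S ≈ £11.40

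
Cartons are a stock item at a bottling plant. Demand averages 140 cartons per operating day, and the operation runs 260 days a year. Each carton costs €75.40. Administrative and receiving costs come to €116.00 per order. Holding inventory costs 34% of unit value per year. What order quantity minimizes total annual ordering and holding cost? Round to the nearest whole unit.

Q* ≈ 574 cartons

Annual demand D = 140 × 260 = 36,400.
Holding cost H = 0.34 × €75.40 = €25.6360 per unit per year.
EOQ = √(2DS / H) = √(2 × 36,400 × 116 / 25.636).
= √(8,444,800 / 25.636) = √329,411.7647 ≈ 573.944.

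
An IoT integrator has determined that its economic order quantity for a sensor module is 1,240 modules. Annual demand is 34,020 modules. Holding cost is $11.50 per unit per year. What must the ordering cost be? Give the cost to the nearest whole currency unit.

The basic EOQ model gives Q* = √(2DS/H); rearrange for the unknown.
From Q* = √(2DS/H): S = Q*²H / (2D) = 1,240² × 11.5 / (2 × 34,020) = 259.8824.

S ≈ $260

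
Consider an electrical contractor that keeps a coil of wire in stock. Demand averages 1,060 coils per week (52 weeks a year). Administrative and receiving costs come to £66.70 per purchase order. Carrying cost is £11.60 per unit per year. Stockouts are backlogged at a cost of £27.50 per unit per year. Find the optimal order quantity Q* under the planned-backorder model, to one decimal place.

Q* ≈ 949.3 coils

Annual demand D = 1,060 × 52 = 55,120.
With planned backorders, Q* = √(2DS/H) · √((H+B)/B).
√(2DS/H) = √(2 × 55,120 × 66.7 / 11.6) = 796.166.
√((H+B)/B) = √((11.6+27.5)/27.5) = 1.1924.
Q* ≈ 949.348.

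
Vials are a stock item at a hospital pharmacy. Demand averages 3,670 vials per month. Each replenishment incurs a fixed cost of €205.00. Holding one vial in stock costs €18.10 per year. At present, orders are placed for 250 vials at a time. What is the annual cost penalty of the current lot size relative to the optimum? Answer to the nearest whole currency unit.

Extra cost ≈ €20,297 per year

Annual demand D = 3,670 × 12 = 44,040.
EOQ = √(2DS/H) = √(2 × 44,040 × 205 / 18.1) ≈ 998.79.
Cost at Q* = (D/Q*)S + (Q*/2)H = √(2DSH) ≈ €18,078.19.
Cost at Q = 250: (44,040/250)×205 + (250/2)×18.1 = €36,112.80 + €2,262.50 = €38,375.30.
Excess = €38,375.30 − €18,078.19 = €20,297.11.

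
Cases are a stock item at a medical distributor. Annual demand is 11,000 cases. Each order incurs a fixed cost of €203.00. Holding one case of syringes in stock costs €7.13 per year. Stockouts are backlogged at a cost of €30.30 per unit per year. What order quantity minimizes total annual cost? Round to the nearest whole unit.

With planned backorders, Q* = √(2DS/H) · √((H+B)/B).
√(2DS/H) = √(2 × 11,000 × 203 / 7.13) = 791.434.
√((H+B)/B) = √((7.13+30.3)/30.3) = 1.1114.
Q* ≈ 879.636.

Q* ≈ 880 cases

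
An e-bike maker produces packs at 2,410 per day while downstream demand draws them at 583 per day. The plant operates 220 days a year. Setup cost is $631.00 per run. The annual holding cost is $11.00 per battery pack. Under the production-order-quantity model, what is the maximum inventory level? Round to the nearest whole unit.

Annual demand D = 583 × 220 = 128,260.
Production build-up factor (1 − d/p) = 1 − 583/2,410 = 0.7581.
Q* = √(2DS / (H(1 − d/p))) = √(2 × 128,260 × 631 / (11 × 0.7581)).
= √(161,864,120 / 8.339) ≈ 4405.733.
Maximum inventory = Q*(1 − d/p) = 4405.733 × 0.7581 ≈ 3339.948.

I_max ≈ 3,340 packs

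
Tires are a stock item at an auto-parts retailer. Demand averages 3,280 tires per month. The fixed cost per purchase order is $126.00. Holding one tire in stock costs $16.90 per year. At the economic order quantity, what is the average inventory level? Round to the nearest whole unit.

Annual demand D = 3,280 × 12 = 39,360.
The optimal lot size = √(2DS/H) = √(2 × 39,360 × 126 / 16.9) ≈ 766.10.
Average inventory = Q*/2 ≈ 766.10 / 2 = 383.049.

Average inventory ≈ 383 tires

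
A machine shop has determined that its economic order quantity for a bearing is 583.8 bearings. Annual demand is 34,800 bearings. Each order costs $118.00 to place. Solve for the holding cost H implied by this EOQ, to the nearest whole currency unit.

Invert the EOQ relation Q*² = 2DS/H.
From Q* = √(2DS/H): H = 2DS / Q*² = 2 × 34,800 × 118 / 583.8² = 24.0970.

H ≈ $24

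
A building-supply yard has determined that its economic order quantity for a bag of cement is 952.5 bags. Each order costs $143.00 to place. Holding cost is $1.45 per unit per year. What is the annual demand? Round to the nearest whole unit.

Invert the EOQ relation Q*² = 2DS/H.
From Q* = √(2DS/H): D = Q*²H / (2S) = 952.5² × 1.45 / (2 × 143) = 4599.726.

D ≈ 4,600 bags per year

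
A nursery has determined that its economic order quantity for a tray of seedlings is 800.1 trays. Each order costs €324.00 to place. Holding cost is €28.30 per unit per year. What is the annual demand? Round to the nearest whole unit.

The basic EOQ model gives Q* = √(2DS/H); rearrange for the unknown.
From Q* = √(2DS/H): D = Q*²H / (2S) = 800.1² × 28.3 / (2 × 324) = 27957.605.

D ≈ 27,958 trays per year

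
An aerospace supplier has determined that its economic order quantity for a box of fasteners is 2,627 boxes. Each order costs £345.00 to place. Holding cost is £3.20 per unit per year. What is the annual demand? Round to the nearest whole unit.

Invert the EOQ relation Q*² = 2DS/H.
From Q* = √(2DS/H): D = Q*²H / (2S) = 2,627² × 3.2 / (2 × 345) = 32005.236.

D ≈ 32,005 boxes per year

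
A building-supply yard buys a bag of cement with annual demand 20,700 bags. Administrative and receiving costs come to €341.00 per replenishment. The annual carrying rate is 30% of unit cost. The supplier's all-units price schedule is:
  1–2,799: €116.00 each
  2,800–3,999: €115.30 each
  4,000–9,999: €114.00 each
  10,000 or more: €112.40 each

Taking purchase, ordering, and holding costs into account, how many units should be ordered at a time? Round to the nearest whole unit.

Holding cost per unit per year at price C is H = 0.30·C.
Candidates are each tier's EOQ (if it falls in that tier) and each price-break quantity.
EOQ at €116.00 = 636.9 (feasible in tier 1): TC = 20,700×€116.00 + (20,700/636.9)×341 + (636.9/2)×0.30×€116.00 = €2,423,364.96.
EOQ at €115.30 = 638.9 < 2800, so use break Q=2800: TC = 20,700×€115.30 + (20,700/2800.0)×341 + (2800.0/2)×0.30×€115.30 = €2,437,656.96.
EOQ at €114.00 = 642.5 < 4000, so use break Q=4000: TC = 20,700×€114.00 + (20,700/4000.0)×341 + (4000.0/2)×0.30×€114.00 = €2,429,964.67.
EOQ at €112.40 = 647.0 < 10000, so use break Q=10000: TC = 20,700×€112.40 + (20,700/10000.0)×341 + (10000.0/2)×0.30×€112.40 = €2,495,985.87.
Lowest total cost is €2,423,364.96 at Q = 636.9.

Q* ≈ 637 bags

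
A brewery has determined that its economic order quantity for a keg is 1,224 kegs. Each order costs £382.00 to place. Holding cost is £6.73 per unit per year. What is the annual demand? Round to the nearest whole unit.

D ≈ 13,197 kegs per year

Squaring Q* = √(2DS/H) gives Q*² = 2DS/H.
From Q* = √(2DS/H): D = Q*²H / (2S) = 1,224² × 6.73 / (2 × 382) = 13197.283.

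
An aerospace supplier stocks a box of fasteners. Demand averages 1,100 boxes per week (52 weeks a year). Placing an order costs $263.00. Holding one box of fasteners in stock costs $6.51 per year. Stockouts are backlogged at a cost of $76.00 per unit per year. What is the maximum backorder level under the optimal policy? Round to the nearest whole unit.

Annual demand D = 1,100 × 52 = 57,200.
With planned backorders, Q* = √(2DS/H) · √((H+B)/B).
√(2DS/H) = √(2 × 57,200 × 263 / 6.51) = 2149.812.
√((H+B)/B) = √((6.51+76)/76) = 1.0419.
Q* ≈ 2239.994.
S* = Q* · H/(H+B) = 2239.994 × 6.51/82.51 ≈ 176.734.

S* ≈ 177 boxes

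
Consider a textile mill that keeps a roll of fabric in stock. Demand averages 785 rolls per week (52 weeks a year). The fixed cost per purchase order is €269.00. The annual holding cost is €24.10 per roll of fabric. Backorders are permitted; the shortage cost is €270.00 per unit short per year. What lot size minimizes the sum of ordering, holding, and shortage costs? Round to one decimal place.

Q* ≈ 996.3 rolls

Annual demand D = 785 × 52 = 40,820.
With planned backorders, Q* = √(2DS/H) · √((H+B)/B).
√(2DS/H) = √(2 × 40,820 × 269 / 24.1) = 954.595.
√((H+B)/B) = √((24.1+270)/270) = 1.0437.
Q* ≈ 996.288.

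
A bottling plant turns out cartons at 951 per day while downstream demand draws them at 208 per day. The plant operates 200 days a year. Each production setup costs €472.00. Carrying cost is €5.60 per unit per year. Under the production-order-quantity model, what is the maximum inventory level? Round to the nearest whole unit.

Annual demand D = 208 × 200 = 41,600.
Production build-up factor (1 − d/p) = 1 − 208/951 = 0.7813.
Q* = √(2DS / (H(1 − d/p))) = √(2 × 41,600 × 472 / (5.6 × 0.7813)).
= √(39,270,400 / 4.3752) ≈ 2995.950.
Maximum inventory = Q*(1 − d/p) = 2995.950 × 0.7813 ≈ 2340.684.

I_max ≈ 2,341 cartons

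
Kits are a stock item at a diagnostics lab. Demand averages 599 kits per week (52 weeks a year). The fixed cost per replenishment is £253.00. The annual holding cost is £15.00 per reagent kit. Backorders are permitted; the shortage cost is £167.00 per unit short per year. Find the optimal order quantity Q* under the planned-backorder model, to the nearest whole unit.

Q* ≈ 1,070 kits

Annual demand D = 599 × 52 = 31,148.
With planned backorders, Q* = √(2DS/H) · √((H+B)/B).
√(2DS/H) = √(2 × 31,148 × 253 / 15) = 1025.049.
√((H+B)/B) = √((15+167)/167) = 1.0439.
Q* ≈ 1070.095.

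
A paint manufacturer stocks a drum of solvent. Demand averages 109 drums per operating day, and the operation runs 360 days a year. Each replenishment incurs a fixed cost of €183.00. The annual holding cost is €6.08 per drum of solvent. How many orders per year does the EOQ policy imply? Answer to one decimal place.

N ≈ 25.5 orders per year

Annual demand D = 109 × 360 = 39,240.
The optimal lot size = √(2DS/H) = √(2 × 39,240 × 183 / 6.08) ≈ 1536.93.
Orders per year = D / Q* = 39,240 / 1536.93 ≈ 25.531.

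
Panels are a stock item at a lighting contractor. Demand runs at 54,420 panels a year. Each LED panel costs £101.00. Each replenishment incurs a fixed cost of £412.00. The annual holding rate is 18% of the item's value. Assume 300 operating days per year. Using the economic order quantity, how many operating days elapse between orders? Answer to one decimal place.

Holding cost H = 0.18 × £101.00 = £18.1800 per unit per year.
Q* = √(2DS/H) = √(2 × 54,420 × 412 / 18.18) ≈ 1570.53.
Cycle time = Q*/D × 300 = 1570.53 / 54,420 × 300 ≈ 8.658 days.

T ≈ 8.7 days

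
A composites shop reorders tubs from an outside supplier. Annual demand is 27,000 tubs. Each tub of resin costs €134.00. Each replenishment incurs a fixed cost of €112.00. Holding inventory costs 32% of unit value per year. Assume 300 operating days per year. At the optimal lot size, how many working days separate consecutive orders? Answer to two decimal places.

T ≈ 4.17 days

Holding cost H = 0.32 × €134.00 = €42.8800 per unit per year.
EOQ = √(2DS/H) = √(2 × 27,000 × 112 / 42.88) ≈ 375.56.
Cycle time = Q*/D × 300 = 375.56 / 27,000 × 300 ≈ 4.173 days.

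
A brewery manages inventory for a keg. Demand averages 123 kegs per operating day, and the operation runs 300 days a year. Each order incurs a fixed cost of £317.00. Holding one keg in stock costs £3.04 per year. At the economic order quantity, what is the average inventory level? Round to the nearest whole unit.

Average inventory ≈ 1,387 kegs

Annual demand D = 123 × 300 = 36,900.
EOQ = √(2DS/H) = √(2 × 36,900 × 317 / 3.04) ≈ 2774.09.
Average inventory = Q*/2 ≈ 2774.09 / 2 = 1387.047.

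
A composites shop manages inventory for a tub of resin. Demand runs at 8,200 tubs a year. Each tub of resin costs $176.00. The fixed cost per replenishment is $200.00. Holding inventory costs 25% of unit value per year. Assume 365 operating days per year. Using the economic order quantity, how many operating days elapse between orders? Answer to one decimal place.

Holding cost H = 0.25 × $176.00 = $44.0000 per unit per year.
The optimal lot size = √(2DS/H) = √(2 × 8,200 × 200 / 44) ≈ 273.03.
Cycle time = Q*/D × 365 = 273.03 / 8,200 × 365 ≈ 12.153 days.

T ≈ 12.2 days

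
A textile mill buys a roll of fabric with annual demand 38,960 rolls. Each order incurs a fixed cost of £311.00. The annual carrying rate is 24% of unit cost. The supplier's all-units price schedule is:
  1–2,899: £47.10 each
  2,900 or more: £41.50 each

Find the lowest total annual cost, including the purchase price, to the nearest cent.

Holding cost per unit per year at price C is H = 0.24·C.
For each price level, check whether its EOQ is feasible; otherwise the best quantity at that price is the breakpoint.
EOQ at £47.10 = 1464.2 (feasible in tier 1): TC = 38,960×£47.10 + (38,960/1464.2)×311 + (1464.2/2)×0.24×£47.10 = £1,851,566.87.
EOQ at £41.50 = 1559.8 < 2900, so use break Q=2900: TC = 38,960×£41.50 + (38,960/2900.0)×311 + (2900.0/2)×0.24×£41.50 = £1,635,460.12.
Lowest total cost among the candidates is at Q = 2900.0.

TC* ≈ £1,635,460.12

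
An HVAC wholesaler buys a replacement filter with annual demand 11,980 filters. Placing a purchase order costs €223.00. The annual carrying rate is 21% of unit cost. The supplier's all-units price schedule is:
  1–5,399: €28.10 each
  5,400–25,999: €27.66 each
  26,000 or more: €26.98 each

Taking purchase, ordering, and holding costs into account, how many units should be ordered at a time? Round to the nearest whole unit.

Holding cost per unit per year at price C is H = 0.21·C.
For each price level, check whether its EOQ is feasible; otherwise the best quantity at that price is the breakpoint.
EOQ at €28.10 = 951.6 (feasible in tier 1): TC = 11,980×€28.10 + (11,980/951.6)×223 + (951.6/2)×0.21×€28.10 = €342,253.11.
EOQ at €27.66 = 959.1 < 5400, so use break Q=5400: TC = 11,980×€27.66 + (11,980/5400.0)×223 + (5400.0/2)×0.21×€27.66 = €347,544.75.
EOQ at €26.98 = 971.1 < 26000, so use break Q=26000: TC = 11,980×€26.98 + (11,980/26000.0)×223 + (26000.0/2)×0.21×€26.98 = €396,978.55.
Lowest total cost is €342,253.11 at Q = 951.6.

Q* ≈ 952 filters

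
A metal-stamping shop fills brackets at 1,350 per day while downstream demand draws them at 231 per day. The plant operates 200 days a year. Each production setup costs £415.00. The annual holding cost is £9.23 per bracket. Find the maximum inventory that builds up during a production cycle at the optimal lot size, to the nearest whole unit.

I_max ≈ 1,856 brackets

Annual demand D = 231 × 200 = 46,200.
Production build-up factor (1 − d/p) = 1 − 231/1,350 = 0.8289.
Q* = √(2DS / (H(1 − d/p))) = √(2 × 46,200 × 415 / (9.23 × 0.8289)).
= √(38,346,000 / 7.6506) ≈ 2238.778.
Maximum inventory = Q*(1 − d/p) = 2238.778 × 0.8289 ≈ 1855.698.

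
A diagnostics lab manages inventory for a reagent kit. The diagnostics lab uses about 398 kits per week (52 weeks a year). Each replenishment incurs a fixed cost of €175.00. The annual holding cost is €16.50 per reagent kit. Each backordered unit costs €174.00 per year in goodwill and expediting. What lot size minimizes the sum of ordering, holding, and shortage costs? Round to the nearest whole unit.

Annual demand D = 398 × 52 = 20,696.
With planned backorders, Q* = √(2DS/H) · √((H+B)/B).
√(2DS/H) = √(2 × 20,696 × 175 / 16.5) = 662.575.
√((H+B)/B) = √((16.5+174)/174) = 1.0463.
Q* ≈ 693.279.

Q* ≈ 693 kits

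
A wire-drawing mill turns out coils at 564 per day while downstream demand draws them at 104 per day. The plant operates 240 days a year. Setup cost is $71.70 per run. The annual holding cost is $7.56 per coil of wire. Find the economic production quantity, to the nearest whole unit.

Q* ≈ 762 coils

Annual demand D = 104 × 240 = 24,960.
Production build-up factor (1 − d/p) = 1 − 104/564 = 0.8156.
Q* = √(2DS / (H(1 − d/p))) = √(2 × 24,960 × 71.7 / (7.56 × 0.8156)).
= √(3,579,264 / 6.166) ≈ 761.898.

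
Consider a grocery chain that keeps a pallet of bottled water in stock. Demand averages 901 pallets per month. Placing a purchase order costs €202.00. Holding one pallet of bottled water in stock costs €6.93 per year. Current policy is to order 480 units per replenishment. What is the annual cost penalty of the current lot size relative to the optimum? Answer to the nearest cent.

Annual demand D = 901 × 12 = 10,812.
EOQ = √(2DS/H) = √(2 × 10,812 × 202 / 6.93) ≈ 793.92.
Cost at Q* = (D/Q*)S + (Q*/2)H = √(2DSH) ≈ €5,501.87.
Cost at Q = 480: (10,812/480)×202 + (480/2)×6.93 = €4,550.05 + €1,663.20 = €6,213.25.
Excess = €6,213.25 − €5,501.87 = €711.38.

Extra cost ≈ €711.38 per year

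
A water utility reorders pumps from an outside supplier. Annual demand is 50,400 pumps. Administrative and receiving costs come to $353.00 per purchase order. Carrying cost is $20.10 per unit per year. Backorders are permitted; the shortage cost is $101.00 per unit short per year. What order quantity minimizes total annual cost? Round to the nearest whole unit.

With planned backorders, Q* = √(2DS/H) · √((H+B)/B).
√(2DS/H) = √(2 × 50,400 × 353 / 20.1) = 1330.514.
√((H+B)/B) = √((20.1+101)/101) = 1.0950.
Q* ≈ 1456.904.

Q* ≈ 1,457 pumps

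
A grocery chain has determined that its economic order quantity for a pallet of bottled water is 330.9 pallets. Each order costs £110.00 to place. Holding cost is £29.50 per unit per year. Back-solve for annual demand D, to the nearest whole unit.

D ≈ 14,682 pallets per year

Squaring Q* = √(2DS/H) gives Q*² = 2DS/H.
From Q* = √(2DS/H): D = Q*²H / (2S) = 330.9² × 29.5 / (2 × 110) = 14682.259.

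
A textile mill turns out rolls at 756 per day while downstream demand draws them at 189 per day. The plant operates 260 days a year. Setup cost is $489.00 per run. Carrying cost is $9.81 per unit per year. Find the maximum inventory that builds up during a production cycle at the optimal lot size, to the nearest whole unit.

I_max ≈ 1,917 rolls

Annual demand D = 189 × 260 = 49,140.
Production build-up factor (1 − d/p) = 1 − 189/756 = 0.7500.
Q* = √(2DS / (H(1 − d/p))) = √(2 × 49,140 × 489 / (9.81 × 0.7500)).
= √(48,058,920 / 7.3575) ≈ 2555.771.
Maximum inventory = Q*(1 − d/p) = 2555.771 × 0.7500 ≈ 1916.828.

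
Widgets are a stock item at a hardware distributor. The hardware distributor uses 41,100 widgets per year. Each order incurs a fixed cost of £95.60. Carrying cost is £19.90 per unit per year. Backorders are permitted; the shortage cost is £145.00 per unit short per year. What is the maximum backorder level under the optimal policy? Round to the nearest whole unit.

With planned backorders, Q* = √(2DS/H) · √((H+B)/B).
√(2DS/H) = √(2 × 41,100 × 95.6 / 19.9) = 628.403.
√((H+B)/B) = √((19.9+145)/145) = 1.0664.
Q* ≈ 670.139.
S* = Q* · H/(H+B) = 670.139 × 19.9/164.9 ≈ 80.872.

S* ≈ 81 widgets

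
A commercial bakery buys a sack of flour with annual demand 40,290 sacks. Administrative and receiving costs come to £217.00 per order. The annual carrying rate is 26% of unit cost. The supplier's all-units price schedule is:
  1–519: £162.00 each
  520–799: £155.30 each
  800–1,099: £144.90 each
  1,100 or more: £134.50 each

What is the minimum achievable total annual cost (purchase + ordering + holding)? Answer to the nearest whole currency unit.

TC* ≈ £5,446,187

Holding cost per unit per year at price C is H = 0.26·C.
Candidates are each tier's EOQ (if it falls in that tier) and each price-break quantity.
Tier 1 (£162.00): EOQ = 644.3 exceeds tier's upper bound 519, so this tier is dominated.
EOQ at £155.30 = 658.1 (feasible in tier 2): TC = 40,290×£155.30 + (40,290/658.1)×217 + (658.1/2)×0.26×£155.30 = £6,283,608.49.
EOQ at £144.90 = 681.3 < 800, so use break Q=800: TC = 40,290×£144.90 + (40,290/800.0)×217 + (800.0/2)×0.26×£144.90 = £5,864,019.26.
EOQ at £134.50 = 707.1 < 1100, so use break Q=1100: TC = 40,290×£134.50 + (40,290/1100.0)×217 + (1100.0/2)×0.26×£134.50 = £5,446,186.62.
Lowest total cost among the candidates is at Q = 1100.0.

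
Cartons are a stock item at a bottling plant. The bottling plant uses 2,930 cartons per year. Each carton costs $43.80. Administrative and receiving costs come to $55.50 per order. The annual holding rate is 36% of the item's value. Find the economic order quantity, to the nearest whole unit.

Holding cost H = 0.36 × $43.80 = $15.7680 per unit per year.
EOQ = √(2DS / H) = √(2 × 2,930 × 55.5 / 15.768).
= √(325,230 / 15.768) = √20,625.9513 ≈ 143.617.

Q* ≈ 144 cartons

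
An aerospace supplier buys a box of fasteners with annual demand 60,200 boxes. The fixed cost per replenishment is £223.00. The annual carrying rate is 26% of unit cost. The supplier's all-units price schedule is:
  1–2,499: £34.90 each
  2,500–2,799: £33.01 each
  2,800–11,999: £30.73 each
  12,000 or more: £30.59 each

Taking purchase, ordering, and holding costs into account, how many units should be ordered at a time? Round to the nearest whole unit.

Holding cost per unit per year at price C is H = 0.26·C.
Candidates are each tier's EOQ (if it falls in that tier) and each price-break quantity.
EOQ at £34.90 = 1720.1 (feasible in tier 1): TC = 60,200×£34.90 + (60,200/1720.1)×223 + (1720.1/2)×0.26×£34.90 = £2,116,588.64.
EOQ at £33.01 = 1768.7 < 2500, so use break Q=2500: TC = 60,200×£33.01 + (60,200/2500.0)×223 + (2500.0/2)×0.26×£33.01 = £2,003,300.09.
EOQ at £30.73 = 1833.1 < 2800, so use break Q=2800: TC = 60,200×£30.73 + (60,200/2800.0)×223 + (2800.0/2)×0.26×£30.73 = £1,865,926.22.
EOQ at £30.59 = 1837.3 < 12000, so use break Q=12000: TC = 60,200×£30.59 + (60,200/12000.0)×223 + (12000.0/2)×0.26×£30.59 = £1,890,357.12.
Lowest total cost is £1,865,926.22 at Q = 2800.0.

Q* ≈ 2,800 boxes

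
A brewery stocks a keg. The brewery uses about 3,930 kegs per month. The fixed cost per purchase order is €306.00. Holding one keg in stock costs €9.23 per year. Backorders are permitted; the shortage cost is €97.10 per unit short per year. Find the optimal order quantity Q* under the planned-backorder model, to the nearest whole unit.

Q* ≈ 1,850 kegs

Annual demand D = 3,930 × 12 = 47,160.
With planned backorders, Q* = √(2DS/H) · √((H+B)/B).
√(2DS/H) = √(2 × 47,160 × 306 / 9.23) = 1768.324.
√((H+B)/B) = √((9.23+97.1)/97.1) = 1.0464.
Q* ≈ 1850.461.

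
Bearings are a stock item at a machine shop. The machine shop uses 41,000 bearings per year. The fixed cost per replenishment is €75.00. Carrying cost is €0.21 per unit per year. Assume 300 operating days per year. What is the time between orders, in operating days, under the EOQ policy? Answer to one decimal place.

The optimal lot size = √(2DS/H) = √(2 × 41,000 × 75 / 0.21) ≈ 5411.63.
Cycle time = Q*/D × 300 = 5411.63 / 41,000 × 300 ≈ 39.597 days.

T ≈ 39.6 days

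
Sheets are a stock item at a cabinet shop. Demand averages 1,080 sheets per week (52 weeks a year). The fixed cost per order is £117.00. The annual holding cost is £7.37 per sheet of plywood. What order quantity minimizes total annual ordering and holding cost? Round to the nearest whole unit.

Annual demand D = 1,080 × 52 = 56,160.
EOQ = √(2DS / H) = √(2 × 56,160 × 117 / 7.37).
= √(13,141,440 / 7.37) = √1,783,099.0502 ≈ 1335.327.

Q* ≈ 1,335 sheets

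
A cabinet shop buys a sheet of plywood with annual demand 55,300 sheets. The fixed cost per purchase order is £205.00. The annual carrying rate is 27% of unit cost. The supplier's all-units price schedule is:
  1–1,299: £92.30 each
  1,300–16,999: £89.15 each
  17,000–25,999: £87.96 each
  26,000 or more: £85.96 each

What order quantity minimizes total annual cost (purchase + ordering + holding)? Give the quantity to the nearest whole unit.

Q* ≈ 1,300 sheets

Holding cost per unit per year at price C is H = 0.27·C.
Candidates are each tier's EOQ (if it falls in that tier) and each price-break quantity.
EOQ at £92.30 = 953.8 (feasible in tier 1): TC = 55,300×£92.30 + (55,300/953.8)×205 + (953.8/2)×0.27×£92.30 = £5,127,960.44.
EOQ at £89.15 = 970.5 < 1300, so use break Q=1300: TC = 55,300×£89.15 + (55,300/1300.0)×205 + (1300.0/2)×0.27×£89.15 = £4,954,361.21.
EOQ at £87.96 = 977.1 < 17000, so use break Q=17000: TC = 55,300×£87.96 + (55,300/17000.0)×205 + (17000.0/2)×0.27×£87.96 = £5,066,723.05.
EOQ at £85.96 = 988.4 < 26000, so use break Q=26000: TC = 55,300×£85.96 + (55,300/26000.0)×205 + (26000.0/2)×0.27×£85.96 = £5,055,743.62.
Lowest total cost is £4,954,361.21 at Q = 1300.0.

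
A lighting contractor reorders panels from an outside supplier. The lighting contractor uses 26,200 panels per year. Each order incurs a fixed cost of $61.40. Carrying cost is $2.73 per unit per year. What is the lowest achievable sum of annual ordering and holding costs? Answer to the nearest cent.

Q* = √(2DS/H) = √(2 × 26,200 × 61.4 / 2.73) ≈ 1085.60.
At the optimum the two cost components are equal, so total cost = 2·(Q*/2)H = Q*·H.
Minimum total = √(2DSH) = √(2 × 26,200 × 61.4 × 2.73) ≈ 2963.679.

TC* ≈ $2,963.68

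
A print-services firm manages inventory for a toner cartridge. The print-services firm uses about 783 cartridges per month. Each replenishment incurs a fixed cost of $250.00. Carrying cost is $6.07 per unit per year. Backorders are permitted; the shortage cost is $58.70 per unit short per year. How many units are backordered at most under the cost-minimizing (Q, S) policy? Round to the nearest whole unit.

Annual demand D = 783 × 12 = 9,396.
With planned backorders, Q* = √(2DS/H) · √((H+B)/B).
√(2DS/H) = √(2 × 9,396 × 250 / 6.07) = 879.756.
√((H+B)/B) = √((6.07+58.7)/58.7) = 1.0504.
Q* ≈ 924.124.
S* = Q* · H/(H+B) = 924.124 × 6.07/64.77 ≈ 86.605.

S* ≈ 87 cartridges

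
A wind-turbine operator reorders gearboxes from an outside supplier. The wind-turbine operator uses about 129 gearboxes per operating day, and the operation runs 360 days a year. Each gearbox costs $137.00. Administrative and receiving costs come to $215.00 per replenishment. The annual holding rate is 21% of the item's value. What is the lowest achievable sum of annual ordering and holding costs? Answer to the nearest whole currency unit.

TC* ≈ $23,969

Annual demand D = 129 × 360 = 46,440.
Holding cost H = 0.21 × $137.00 = $28.7700 per unit per year.
Q* = √(2DS/H) = √(2 × 46,440 × 215 / 28.77) ≈ 833.13.
At the optimum the two cost components are equal, so total cost = 2·(Q*/2)H = Q*·H.
Minimum total = √(2DSH) = √(2 × 46,440 × 215 × 28.77) ≈ 23969.019.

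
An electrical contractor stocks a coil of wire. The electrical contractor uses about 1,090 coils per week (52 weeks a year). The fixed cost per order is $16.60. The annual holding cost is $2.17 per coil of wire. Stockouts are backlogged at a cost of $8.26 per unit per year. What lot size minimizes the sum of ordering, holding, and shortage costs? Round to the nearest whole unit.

Q* ≈ 1,046 coils

Annual demand D = 1,090 × 52 = 56,680.
With planned backorders, Q* = √(2DS/H) · √((H+B)/B).
√(2DS/H) = √(2 × 56,680 × 16.6 / 2.17) = 931.224.
√((H+B)/B) = √((2.17+8.26)/8.26) = 1.1237.
Q* ≈ 1046.420.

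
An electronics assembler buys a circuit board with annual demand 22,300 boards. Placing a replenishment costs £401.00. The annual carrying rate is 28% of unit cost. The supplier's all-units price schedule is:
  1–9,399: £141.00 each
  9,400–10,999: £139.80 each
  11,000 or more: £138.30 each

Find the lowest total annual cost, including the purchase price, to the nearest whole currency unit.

TC* ≈ £3,170,872

Holding cost per unit per year at price C is H = 0.28·C.
For each price level, check whether its EOQ is feasible; otherwise the best quantity at that price is the breakpoint.
EOQ at £141.00 = 673.1 (feasible in tier 1): TC = 22,300×£141.00 + (22,300/673.1)×401 + (673.1/2)×0.28×£141.00 = £3,170,872.24.
EOQ at £139.80 = 675.9 < 9400, so use break Q=9400: TC = 22,300×£139.80 + (22,300/9400.0)×401 + (9400.0/2)×0.28×£139.80 = £3,302,468.11.
EOQ at £138.30 = 679.6 < 11000, so use break Q=11000: TC = 22,300×£138.30 + (22,300/11000.0)×401 + (11000.0/2)×0.28×£138.30 = £3,297,884.94.
Lowest total cost among the candidates is at Q = 673.1.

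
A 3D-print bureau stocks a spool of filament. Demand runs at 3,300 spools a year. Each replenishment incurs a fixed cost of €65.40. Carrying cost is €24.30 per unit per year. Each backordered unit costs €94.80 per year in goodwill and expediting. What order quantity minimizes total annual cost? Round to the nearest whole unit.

Q* ≈ 149 spools

With planned backorders, Q* = √(2DS/H) · √((H+B)/B).
√(2DS/H) = √(2 × 3,300 × 65.4 / 24.3) = 133.278.
√((H+B)/B) = √((24.3+94.8)/94.8) = 1.1209.
Q* ≈ 149.386.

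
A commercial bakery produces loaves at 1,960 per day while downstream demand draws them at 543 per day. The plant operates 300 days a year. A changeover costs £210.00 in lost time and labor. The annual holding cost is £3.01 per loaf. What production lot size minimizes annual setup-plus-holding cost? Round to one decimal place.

Q* ≈ 5,607.2 loaves

Annual demand D = 543 × 300 = 162,900.
Production build-up factor (1 − d/p) = 1 − 543/1,960 = 0.7230.
Q* = √(2DS / (H(1 − d/p))) = √(2 × 162,900 × 210 / (3.01 × 0.7230)).
= √(68,418,000 / 2.1761) ≈ 5607.187.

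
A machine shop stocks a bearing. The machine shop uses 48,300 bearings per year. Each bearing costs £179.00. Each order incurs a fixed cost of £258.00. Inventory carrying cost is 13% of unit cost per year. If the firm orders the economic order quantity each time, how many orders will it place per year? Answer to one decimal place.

N ≈ 46.7 orders per year

Holding cost H = 0.13 × £179.00 = £23.2700 per unit per year.
EOQ = √(2DS/H) = √(2 × 48,300 × 258 / 23.27) ≈ 1034.90.
Orders per year = D / Q* = 48,300 / 1034.90 ≈ 46.671.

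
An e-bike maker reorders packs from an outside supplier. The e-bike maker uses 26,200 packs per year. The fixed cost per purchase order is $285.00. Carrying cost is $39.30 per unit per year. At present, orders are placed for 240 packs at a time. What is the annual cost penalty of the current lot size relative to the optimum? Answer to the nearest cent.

EOQ = √(2DS/H) = √(2 × 26,200 × 285 / 39.3) ≈ 616.44.
Cost at Q* = (D/Q*)S + (Q*/2)H = √(2DSH) ≈ $24,226.15.
Cost at Q = 240: (26,200/240)×285 + (240/2)×39.3 = $31,112.50 + $4,716.00 = $35,828.50.
Excess = $35,828.50 − $24,226.15 = $11,602.35.

Extra cost ≈ $11,602.35 per year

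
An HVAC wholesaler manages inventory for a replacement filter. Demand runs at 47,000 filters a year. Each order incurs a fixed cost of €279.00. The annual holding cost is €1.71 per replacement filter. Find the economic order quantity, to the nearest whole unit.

Q* ≈ 3,916 filters

EOQ = √(2DS / H) = √(2 × 47,000 × 279 / 1.71).
= √(26,226,000 / 1.71) = √15,336,842.1053 ≈ 3916.228.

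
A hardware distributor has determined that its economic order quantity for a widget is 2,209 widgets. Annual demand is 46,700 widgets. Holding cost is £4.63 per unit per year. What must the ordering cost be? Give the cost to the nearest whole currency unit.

The basic EOQ model gives Q* = √(2DS/H); rearrange for the unknown.
From Q* = √(2DS/H): S = Q*²H / (2D) = 2,209² × 4.63 / (2 × 46,700) = 241.8943.

S ≈ £242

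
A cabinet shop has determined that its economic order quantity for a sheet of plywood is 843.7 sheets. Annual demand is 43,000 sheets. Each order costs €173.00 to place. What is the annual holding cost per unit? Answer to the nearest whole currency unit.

H ≈ €21

Squaring Q* = √(2DS/H) gives Q*² = 2DS/H.
From Q* = √(2DS/H): H = 2DS / Q*² = 2 × 43,000 × 173 / 843.7² = 20.9011.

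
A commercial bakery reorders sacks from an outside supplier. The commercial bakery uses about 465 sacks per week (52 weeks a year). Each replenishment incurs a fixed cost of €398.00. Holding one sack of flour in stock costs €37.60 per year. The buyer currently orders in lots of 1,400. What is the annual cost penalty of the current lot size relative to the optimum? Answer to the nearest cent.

Annual demand D = 465 × 52 = 24,180.
EOQ = √(2DS/H) = √(2 × 24,180 × 398 / 37.6) ≈ 715.47.
Cost at Q* = (D/Q*)S + (Q*/2)H = √(2DSH) ≈ €26,901.63.
Cost at Q = 1,400: (24,180/1,400)×398 + (1,400/2)×37.6 = €6,874.03 + €26,320.00 = €33,194.03.
Excess = €33,194.03 − €26,901.63 = €6,292.40.

Extra cost ≈ €6,292.40 per year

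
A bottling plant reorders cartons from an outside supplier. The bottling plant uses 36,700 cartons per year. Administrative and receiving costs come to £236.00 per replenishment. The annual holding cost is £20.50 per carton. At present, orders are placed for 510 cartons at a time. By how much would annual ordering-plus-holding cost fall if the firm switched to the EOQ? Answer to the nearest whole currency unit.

Extra cost ≈ £3,366 per year

EOQ = √(2DS/H) = √(2 × 36,700 × 236 / 20.5) ≈ 919.24.
Cost at Q* = (D/Q*)S + (Q*/2)H = √(2DSH) ≈ £18,844.34.
Cost at Q = 510: (36,700/510)×236 + (510/2)×20.5 = £16,982.75 + £5,227.50 = £22,210.25.
Excess = £22,210.25 − £18,844.34 = £3,365.90.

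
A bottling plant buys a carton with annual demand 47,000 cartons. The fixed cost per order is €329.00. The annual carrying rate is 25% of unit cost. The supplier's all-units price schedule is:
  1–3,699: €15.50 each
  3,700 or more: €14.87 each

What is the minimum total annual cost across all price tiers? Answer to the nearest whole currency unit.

Holding cost per unit per year at price C is H = 0.25·C.
Candidates are each tier's EOQ (if it falls in that tier) and each price-break quantity.
EOQ at €15.50 = 2825.0 (feasible in tier 1): TC = 47,000×€15.50 + (47,000/2825.0)×329 + (2825.0/2)×0.25×€15.50 = €739,447.07.
EOQ at €14.87 = 2884.3 < 3700, so use break Q=3700: TC = 47,000×€14.87 + (47,000/3700.0)×329 + (3700.0/2)×0.25×€14.87 = €709,946.56.
Lowest total cost among the candidates is at Q = 3700.0.

TC* ≈ €709,947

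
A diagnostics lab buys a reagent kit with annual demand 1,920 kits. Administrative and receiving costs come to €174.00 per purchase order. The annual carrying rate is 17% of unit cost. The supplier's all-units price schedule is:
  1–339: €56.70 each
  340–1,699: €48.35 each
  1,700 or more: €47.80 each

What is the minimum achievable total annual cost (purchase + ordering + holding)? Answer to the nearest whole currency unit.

Holding cost per unit per year at price C is H = 0.17·C.
Evaluate total cost at each tier's feasible EOQ or, if the EOQ is below the tier, at the tier's minimum quantity.
EOQ at €56.70 = 263.3 (feasible in tier 1): TC = 1,920×€56.70 + (1,920/263.3)×174 + (263.3/2)×0.17×€56.70 = €111,401.79.
EOQ at €48.35 = 285.1 < 340, so use break Q=340: TC = 1,920×€48.35 + (1,920/340.0)×174 + (340.0/2)×0.17×€48.35 = €95,211.90.
EOQ at €47.80 = 286.7 < 1700, so use break Q=1700: TC = 1,920×€47.80 + (1,920/1700.0)×174 + (1700.0/2)×0.17×€47.80 = €98,879.62.
Lowest total cost among the candidates is at Q = 340.0.

TC* ≈ €95,212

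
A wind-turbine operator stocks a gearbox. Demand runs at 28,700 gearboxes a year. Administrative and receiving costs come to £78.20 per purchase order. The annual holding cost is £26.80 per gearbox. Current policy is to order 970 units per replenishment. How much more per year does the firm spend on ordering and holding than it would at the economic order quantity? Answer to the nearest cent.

EOQ = √(2DS/H) = √(2 × 28,700 × 78.2 / 26.8) ≈ 409.25.
Cost at Q* = (D/Q*)S + (Q*/2)H = √(2DSH) ≈ £10,967.98.
Cost at Q = 970: (28,700/970)×78.2 + (970/2)×26.8 = £2,313.75 + £12,998.00 = £15,311.75.
Excess = £15,311.75 − £10,967.98 = £4,343.77.

Extra cost ≈ £4,343.77 per year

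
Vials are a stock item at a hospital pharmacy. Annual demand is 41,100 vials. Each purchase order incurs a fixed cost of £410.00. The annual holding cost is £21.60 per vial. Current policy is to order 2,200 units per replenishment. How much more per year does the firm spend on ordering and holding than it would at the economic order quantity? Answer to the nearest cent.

Extra cost ≈ £4,438.75 per year

EOQ = √(2DS/H) = √(2 × 41,100 × 410 / 21.6) ≈ 1249.11.
Cost at Q* = (D/Q*)S + (Q*/2)H = √(2DSH) ≈ £26,980.79.
Cost at Q = 2,200: (41,100/2,200)×410 + (2,200/2)×21.6 = £7,659.55 + £23,760.00 = £31,419.55.
Excess = £31,419.55 − £26,980.79 = £4,438.75.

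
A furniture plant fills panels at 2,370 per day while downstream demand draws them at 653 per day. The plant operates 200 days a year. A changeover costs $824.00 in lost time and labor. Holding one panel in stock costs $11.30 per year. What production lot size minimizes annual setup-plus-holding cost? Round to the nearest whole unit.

Q* ≈ 5,127 panels

Annual demand D = 653 × 200 = 130,600.
Production build-up factor (1 − d/p) = 1 − 653/2,370 = 0.7245.
Q* = √(2DS / (H(1 − d/p))) = √(2 × 130,600 × 824 / (11.3 × 0.7245)).
= √(215,228,800 / 8.1865) ≈ 5127.433.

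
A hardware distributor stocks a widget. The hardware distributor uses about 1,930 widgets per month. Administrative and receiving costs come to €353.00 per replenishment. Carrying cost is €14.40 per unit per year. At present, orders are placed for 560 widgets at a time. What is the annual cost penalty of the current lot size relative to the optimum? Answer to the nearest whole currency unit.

Annual demand D = 1,930 × 12 = 23,160.
EOQ = √(2DS/H) = √(2 × 23,160 × 353 / 14.4) ≈ 1065.59.
Cost at Q* = (D/Q*)S + (Q*/2)H = √(2DSH) ≈ €15,344.50.
Cost at Q = 560: (23,160/560)×353 + (560/2)×14.4 = €14,599.07 + €4,032.00 = €18,631.07.
Excess = €18,631.07 − €15,344.50 = €3,286.57.

Extra cost ≈ €3,287 per year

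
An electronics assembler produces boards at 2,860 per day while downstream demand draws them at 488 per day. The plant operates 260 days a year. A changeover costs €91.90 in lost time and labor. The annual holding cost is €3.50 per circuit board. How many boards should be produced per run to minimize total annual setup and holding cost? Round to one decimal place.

Annual demand D = 488 × 260 = 126,880.
Production build-up factor (1 − d/p) = 1 − 488/2,860 = 0.8294.
Q* = √(2DS / (H(1 − d/p))) = √(2 × 126,880 × 91.9 / (3.5 × 0.8294)).
= √(23,320,544 / 2.9028) ≈ 2834.399.

Q* ≈ 2,834.4 boards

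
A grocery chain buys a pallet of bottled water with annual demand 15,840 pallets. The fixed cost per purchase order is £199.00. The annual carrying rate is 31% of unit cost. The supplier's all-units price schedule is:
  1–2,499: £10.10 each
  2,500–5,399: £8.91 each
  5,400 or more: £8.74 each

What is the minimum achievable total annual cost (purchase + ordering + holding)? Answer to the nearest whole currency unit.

Holding cost per unit per year at price C is H = 0.31·C.
For each price level, check whether its EOQ is feasible; otherwise the best quantity at that price is the breakpoint.
EOQ at £10.10 = 1419.0 (feasible in tier 1): TC = 15,840×£10.10 + (15,840/1419.0)×199 + (1419.0/2)×0.31×£10.10 = £164,426.84.
EOQ at £8.91 = 1510.8 < 2500, so use break Q=2500: TC = 15,840×£8.91 + (15,840/2500.0)×199 + (2500.0/2)×0.31×£8.91 = £145,847.89.
EOQ at £8.74 = 1525.4 < 5400, so use break Q=5400: TC = 15,840×£8.74 + (15,840/5400.0)×199 + (5400.0/2)×0.31×£8.74 = £146,340.71.
Lowest total cost among the candidates is at Q = 2500.0.

TC* ≈ £145,848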